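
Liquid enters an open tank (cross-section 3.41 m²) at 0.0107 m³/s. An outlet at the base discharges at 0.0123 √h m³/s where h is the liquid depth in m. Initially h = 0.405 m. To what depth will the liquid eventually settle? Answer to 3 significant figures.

0.757 m

A dh/dt = Q_in − 0.0123 √h. Steady state requires inflow = outflow:
Q_in = 0.0123 √h_ss ⇒ √h_ss = 0.0107/0.0123 = 0.86992.
h_ss = 0.86992² = 0.75676 m. (Since h₀ = 0.405 m < h_ss, the level will rise toward this value.)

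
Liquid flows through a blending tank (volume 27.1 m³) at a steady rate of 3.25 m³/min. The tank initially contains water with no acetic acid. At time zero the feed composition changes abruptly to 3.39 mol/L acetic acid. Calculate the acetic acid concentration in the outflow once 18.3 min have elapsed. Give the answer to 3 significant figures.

Accumulation = in − out for the solute gives V dC/dt = Q(C_in − C).
Time constant τ = V/Q = 27.1/3.25 = 8.3385 min.
C approaches C_in exponentially: C(t) = C_in + (C₀ − C_in) e^(−t/τ).
C(18.3) = 3.39 + (0 − 3.39)·e^(−18.3/8.3385) = 3.39 + (-3.3900)·0.11140 = 3.0124 mol/L.

3.01 mol/L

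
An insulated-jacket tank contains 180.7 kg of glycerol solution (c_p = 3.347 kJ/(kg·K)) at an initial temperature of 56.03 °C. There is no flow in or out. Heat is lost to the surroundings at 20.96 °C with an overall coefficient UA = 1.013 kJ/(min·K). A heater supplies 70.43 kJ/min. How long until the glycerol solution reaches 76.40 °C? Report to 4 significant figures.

534.1 min

Lumped-capacitance energy balance: M c_p dT/dt = UA(T_amb − T) + Q̇.
τ = M c_p/UA = 597.041 min; T_ss = T_amb + Q̇/UA = 20.96 + 70.43/1.013 = 90.4862 °C.
T(t) = T_ss + (T₀ − T_ss)e^(−t/τ); set T = 76.40:
t = −τ ln[(T − T_ss)/(T₀ − T_ss)] = −597.041 · ln(0.408814) = 534.051 min.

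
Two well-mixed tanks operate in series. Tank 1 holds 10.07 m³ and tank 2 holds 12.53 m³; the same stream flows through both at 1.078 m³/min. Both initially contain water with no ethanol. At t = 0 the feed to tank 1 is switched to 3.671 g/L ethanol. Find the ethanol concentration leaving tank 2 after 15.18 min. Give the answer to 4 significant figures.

1.565 g/L

Each tank obeys Vᵢ dCᵢ/dt = Q(Cᵢ₋₁ − Cᵢ), so τᵢ = Vᵢ/Q.
τ₁ = 10.07/1.078 = 9.34137 min; τ₂ = 12.53/1.078 = 11.6234 min.
Solving the cascade with C₁(0)=C₂(0)=0 gives C₂(t) = C_in[1 − (τ₁ e^(−t/τ₁) − τ₂ e^(−t/τ₂))/(τ₁ − τ₂)].
At t = 15.18: e^(−t/τ₁) = 0.196906, e^(−t/τ₂) = 0.270905.
C₂ = 3.671·[1 − (9.34137·0.196906 − 11.6234·0.270905)/(-2.28200)] = 3.671·0.426183 = 1.56452 g/L.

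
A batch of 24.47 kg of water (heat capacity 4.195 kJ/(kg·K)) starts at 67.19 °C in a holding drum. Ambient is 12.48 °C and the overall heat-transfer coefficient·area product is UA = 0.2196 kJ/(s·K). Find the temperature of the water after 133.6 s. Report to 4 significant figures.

53.59 °C

Lumped-capacitance energy balance: M c_p dT/dt = UA(T_amb − T).
dT/dt = (T_ss − T)/τ with T_ss = T_amb = 12.4800 °C, τ = M c_p/UA = 24.47·4.195/0.2196 = 467.448 s.
This is linear first-order; T(t) = T_ss + (T₀ − T_ss) e^(−t/τ).
T(133.6) = 12.4800 + (54.7100)·0.751408 = 53.5895 °C.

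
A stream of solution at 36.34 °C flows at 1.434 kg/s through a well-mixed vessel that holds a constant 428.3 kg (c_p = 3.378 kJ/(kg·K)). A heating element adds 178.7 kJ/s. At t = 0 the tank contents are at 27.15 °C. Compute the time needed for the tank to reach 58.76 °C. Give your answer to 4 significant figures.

First-law balance (no shaft work): M c_p dT/dt = ṁ c_p (T_in − T) + 178.7.
τ = M/ṁ = 298.675 s; T_ss = T_in + Q̇/(ṁ c_p) = 73.2306 °C.
T(t) = T_ss + (T₀ − T_ss) e^(−t/τ). Set T = 58.76:
e^(−t/τ) = (58.76 − 73.2306)/(27.15 − 73.2306) = 0.314028
t = −298.675 · ln(0.314028) = 345.947 s.

345.9 s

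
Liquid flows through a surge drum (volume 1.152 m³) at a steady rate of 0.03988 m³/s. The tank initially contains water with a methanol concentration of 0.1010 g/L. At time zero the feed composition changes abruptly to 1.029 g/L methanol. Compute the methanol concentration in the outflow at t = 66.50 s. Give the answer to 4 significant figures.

0.9362 g/L

Species balance on the tank: V dC/dt = Q(C_in − C).
Time constant τ = V/Q = 1.152/0.03988 = 28.8867 s.
C approaches C_in exponentially: C(t) = C_in + (C₀ − C_in) e^(−t/τ).
C(66.50) = 1.029 + (0.1010 − 1.029)·e^(−66.50/28.8867) = 1.029 + (-0.928000)·0.100048 = 0.936155 g/L.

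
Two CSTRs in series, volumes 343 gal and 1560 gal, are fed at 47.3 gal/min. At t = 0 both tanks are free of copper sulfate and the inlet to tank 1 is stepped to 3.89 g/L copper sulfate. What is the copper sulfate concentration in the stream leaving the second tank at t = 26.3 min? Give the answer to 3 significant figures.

1.67 g/L

Each tank obeys Vᵢ dCᵢ/dt = Q(Cᵢ₋₁ − Cᵢ), so τᵢ = Vᵢ/Q.
τ₁ = 343/47.3 = 7.2516 min; τ₂ = 1560/47.3 = 32.981 min.
Tank 1: C₁ = C_in(1 − e^(−t/τ₁)). Tank 2 (τ₁ ≠ τ₂): C₂ = C_in[1 − (τ₁ e^(−t/τ₁) − τ₂ e^(−t/τ₂))/(τ₁ − τ₂)].
At t = 26.3: e^(−t/τ₁) = 0.026601, e^(−t/τ₂) = 0.45049.
C₂ = 3.89·[1 − (7.2516·0.026601 − 32.981·0.45049)/(-25.729)] = 3.89·0.43005 = 1.6729 g/L.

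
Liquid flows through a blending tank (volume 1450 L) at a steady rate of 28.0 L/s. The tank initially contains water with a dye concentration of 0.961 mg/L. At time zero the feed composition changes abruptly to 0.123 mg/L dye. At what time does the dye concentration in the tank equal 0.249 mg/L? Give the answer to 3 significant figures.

Accumulation = in − out for the solute gives V dC/dt = Q(C_in − C), so τ = V/Q = 51.786 s.
C(t) = C_in + (C₀ − C_in) e^(−t/τ). Set C = 0.249 and solve for t:
e^(−t/τ) = (C − C_in)/(C₀ − C_in) = (0.249 − 0.123)/(0.961 − 0.123) = 0.15036
t = −τ ln(…) = 51.786 × 1.8947 = 98.120 s.

98.1 s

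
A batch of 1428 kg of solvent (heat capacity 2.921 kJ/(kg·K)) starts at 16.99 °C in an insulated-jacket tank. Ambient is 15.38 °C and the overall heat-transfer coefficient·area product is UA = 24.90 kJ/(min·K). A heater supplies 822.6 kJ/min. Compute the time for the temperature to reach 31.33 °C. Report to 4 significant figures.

102.1 min

Heat balance on the well-mixed liquid: M c_p dT/dt = −UA(T − T_amb) + Q̇.
τ = M c_p/UA = 167.518 min; T_ss = T_amb + Q̇/UA = 15.38 + 822.6/24.90 = 48.4161 °C.
T(t) = T_ss + (T₀ − T_ss)e^(−t/τ); set T = 31.33:
t = −τ ln[(T − T_ss)/(T₀ − T_ss)] = −167.518 · ln(0.543692) = 102.081 min.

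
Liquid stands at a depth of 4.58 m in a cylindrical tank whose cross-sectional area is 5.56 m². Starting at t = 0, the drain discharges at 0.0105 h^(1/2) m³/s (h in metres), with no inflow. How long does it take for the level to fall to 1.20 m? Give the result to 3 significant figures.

1110 s

Accumulation of liquid (constant cross-section A): A dh/dt = −0.0105 √h.
Separate and integrate: 2(√h − √h₀) = −(0.0105/A) t.
t = 2A(√h₀ − √h)/0.0105 = 2·5.56·(√4.58 − √1.20)/0.0105
  = 11.120 × (2.1401 − 1.0954) / 0.0105 = 1106.3 s.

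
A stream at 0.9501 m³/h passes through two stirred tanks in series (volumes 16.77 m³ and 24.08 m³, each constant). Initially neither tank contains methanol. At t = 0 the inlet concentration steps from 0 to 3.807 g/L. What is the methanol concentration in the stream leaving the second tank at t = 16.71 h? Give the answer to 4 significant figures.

0.7097 g/L

Each tank obeys Vᵢ dCᵢ/dt = Q(Cᵢ₋₁ − Cᵢ), so τᵢ = Vᵢ/Q.
τ₁ = 16.77/0.9501 = 17.6508 h; τ₂ = 24.08/0.9501 = 25.3447 h.
Solving the cascade with C₁(0)=C₂(0)=0 gives C₂(t) = C_in[1 − (τ₁ e^(−t/τ₁) − τ₂ e^(−t/τ₂))/(τ₁ − τ₂)].
At t = 16.71: e^(−t/τ₁) = 0.388019, e^(−t/τ₂) = 0.517208.
C₂ = 3.807·[1 − (17.6508·0.388019 − 25.3447·0.517208)/(-7.69393)] = 3.807·0.186416 = 0.709686 g/L.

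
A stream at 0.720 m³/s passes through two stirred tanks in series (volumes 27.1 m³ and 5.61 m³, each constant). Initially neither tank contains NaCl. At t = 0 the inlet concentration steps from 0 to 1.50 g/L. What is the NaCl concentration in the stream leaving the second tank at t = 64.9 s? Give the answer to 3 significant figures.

Each tank obeys Vᵢ dCᵢ/dt = Q(Cᵢ₋₁ − Cᵢ), so τᵢ = Vᵢ/Q.
τ₁ = 27.1/0.720 = 37.639 s; τ₂ = 5.61/0.720 = 7.7917 s.
Solving the cascade with C₁(0)=C₂(0)=0 gives C₂(t) = C_in[1 − (τ₁ e^(−t/τ₁) − τ₂ e^(−t/τ₂))/(τ₁ − τ₂)].
At t = 64.9: e^(−t/τ₁) = 0.17830, e^(−t/τ₂) = 0.00024131.
C₂ = 1.50·[1 − (37.639·0.17830 − 7.7917·0.00024131)/(29.847)] = 1.50·0.77522 = 1.1628 g/L.

1.16 g/L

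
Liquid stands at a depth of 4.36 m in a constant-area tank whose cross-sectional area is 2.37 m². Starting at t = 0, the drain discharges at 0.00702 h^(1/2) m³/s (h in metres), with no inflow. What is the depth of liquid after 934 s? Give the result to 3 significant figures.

With no inflow, A dh/dt = −0.00702 √h.
∫ h^(−1/2) dh = −(0.00702/A) ∫ dt, giving 2√h = 2√h₀ − (0.00702/A) t.
√h = √4.36 − 0.00702·934/(2·2.37) = 2.0881 − 1.3833 = 0.70480.
h = 0.70480² = 0.49674 m.

0.497 m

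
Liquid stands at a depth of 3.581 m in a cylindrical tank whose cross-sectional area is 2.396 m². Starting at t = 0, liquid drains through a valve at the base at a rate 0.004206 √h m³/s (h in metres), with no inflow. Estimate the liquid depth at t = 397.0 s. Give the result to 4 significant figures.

With no inflow, A dh/dt = −0.004206 √h.
This is separable: 2 d(√h)/dt = −0.004206/A, so √h = √h₀ − (0.004206/(2A)) t.
√h = √3.581 − 0.004206·397.0/(2·2.396) = 1.89235 − 0.348452 = 1.54390.
h = 1.54390² = 2.38363 m.

2.384 m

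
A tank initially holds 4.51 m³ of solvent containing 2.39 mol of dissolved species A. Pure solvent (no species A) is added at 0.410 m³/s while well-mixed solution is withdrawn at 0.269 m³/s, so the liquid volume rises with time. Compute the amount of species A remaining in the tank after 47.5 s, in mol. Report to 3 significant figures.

0.421 mol

Let m(t) be the amount of species A. Volume: V(t) = V₀ + (Q_in − Q_out) t = 4.51 + 0.14100 t; V(47.5) = 11.207 m³.
Solute balance: dm/dt = 0 − Q_out C = −Q_out m/V(t).
Separate: dm/m = −Q_out dt/V(t) ⇒ ln(m/m₀) = −(Q_out/(Q_in−Q_out)) ln(V/V₀).
m = m₀ (V₀/V)^(Q_out/(Q_in−Q_out)) = 2.39 × (4.51/11.207)^(1.9078) = 0.42090 mol.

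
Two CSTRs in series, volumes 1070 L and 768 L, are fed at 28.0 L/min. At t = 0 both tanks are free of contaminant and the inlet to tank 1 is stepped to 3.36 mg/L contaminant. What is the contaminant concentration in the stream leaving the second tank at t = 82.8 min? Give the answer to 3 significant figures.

Time constants: τᵢ = Vᵢ/Q for each well-mixed tank.
τ₁ = 1070/28.0 = 38.214 min; τ₂ = 768/28.0 = 27.429 min.
Tank 1: C₁ = C_in(1 − e^(−t/τ₁)). Tank 2 (τ₁ ≠ τ₂): C₂ = C_in[1 − (τ₁ e^(−t/τ₁) − τ₂ e^(−t/τ₂))/(τ₁ − τ₂)].
At t = 82.8: e^(−t/τ₁) = 0.11455, e^(−t/τ₂) = 0.048862.
C₂ = 3.36·[1 − (38.214·0.11455 − 27.429·0.048862)/(10.786)] = 3.36·0.71840 = 2.4138 mg/L.

2.41 mg/L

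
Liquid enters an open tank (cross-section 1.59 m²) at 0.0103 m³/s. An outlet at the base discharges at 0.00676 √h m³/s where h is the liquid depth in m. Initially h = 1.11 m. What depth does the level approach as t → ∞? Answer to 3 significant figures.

2.32 m

Volume balance on the tank: A dh/dt = Q_in − 0.00676 √h. At steady state dh/dt = 0:
Q_in = 0.00676 √h_ss ⇒ √h_ss = 0.0103/0.00676 = 1.5237.
h_ss = 1.5237² = 2.3216 m. (Since h₀ = 1.11 m < h_ss, the level will rise toward this value.)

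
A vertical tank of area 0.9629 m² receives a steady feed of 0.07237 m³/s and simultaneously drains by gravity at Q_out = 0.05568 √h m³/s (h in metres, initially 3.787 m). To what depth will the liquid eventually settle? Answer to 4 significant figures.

Accumulation of liquid (constant cross-section A): A dh/dt = Q_in − 0.05568 √h. At steady state dh/dt = 0:
Q_in = 0.05568 √h_ss ⇒ √h_ss = 0.07237/0.05568 = 1.29975.
h_ss = 1.29975² = 1.68935 m. (Since h₀ = 3.787 m > h_ss, the level will fall toward this value.)

1.689 m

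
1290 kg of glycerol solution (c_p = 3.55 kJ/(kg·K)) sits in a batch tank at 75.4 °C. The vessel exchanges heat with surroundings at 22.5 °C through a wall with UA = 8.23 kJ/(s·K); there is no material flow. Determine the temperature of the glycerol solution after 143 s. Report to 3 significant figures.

Heat balance on the well-mixed liquid: M c_p dT/dt = −UA(T − T_amb).
dT/dt = (T_ss − T)/τ with T_ss = T_amb = 22.500 °C, τ = M c_p/UA = 1290·3.55/8.23 = 556.44 s.
Solution: T(t) = T_ss + (T₀ − T_ss) e^(−t/τ).
T(143) = 22.500 + (52.900)·0.77338 = 63.412 °C.

63.4 °C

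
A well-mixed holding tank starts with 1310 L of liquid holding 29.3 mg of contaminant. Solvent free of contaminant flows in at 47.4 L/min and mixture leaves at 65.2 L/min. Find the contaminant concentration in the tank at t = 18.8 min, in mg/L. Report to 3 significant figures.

Total volume: dV/dt = Q_in − Q_out = -17.800 L/min, so V(t) = 1310 − 17.800 t and V(18.8) = 975.36 L.
Species balance (pure solvent in): dm/dt = −Q_out · m/V(t).
Separate: dm/m = −Q_out dt/V(t) ⇒ ln(m/m₀) = −(Q_out/(Q_in−Q_out)) ln(V/V₀).
m = m₀ (V₀/V)^(Q_out/(Q_in−Q_out)) = 29.3 × (1310/975.36)^(-3.6629) = 9.9454 mg.
C = m/V = 9.9454/975.36 = 0.010197 mg/L.

0.0102 mg/L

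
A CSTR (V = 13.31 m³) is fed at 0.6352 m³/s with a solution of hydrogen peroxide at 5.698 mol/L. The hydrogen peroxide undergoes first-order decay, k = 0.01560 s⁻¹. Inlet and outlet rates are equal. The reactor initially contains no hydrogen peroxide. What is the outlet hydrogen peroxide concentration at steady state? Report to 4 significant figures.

4.294 mol/L

Species balance: V dC/dt = Q C_in − Q C − k V C.
Steady state (dC/dt = 0): C_ss = Q C_in/(Q + kV) = C_in/(1 + kV/Q).
C_ss = 0.6352·5.698/(0.6352 + 0.01560·13.31) = 3.61937/0.842836 = 4.29428 mol/L.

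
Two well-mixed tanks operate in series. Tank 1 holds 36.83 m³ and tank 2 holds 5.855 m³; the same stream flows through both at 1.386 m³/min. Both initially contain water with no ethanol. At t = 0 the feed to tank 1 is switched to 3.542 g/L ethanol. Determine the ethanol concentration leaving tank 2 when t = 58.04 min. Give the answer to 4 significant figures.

3.068 g/L

Species balance on tank i: dCᵢ/dt = (Cᵢ₋₁ − Cᵢ)/τᵢ with τᵢ = Vᵢ/Q.
τ₁ = 36.83/1.386 = 26.5729 min; τ₂ = 5.855/1.386 = 4.22439 min.
Tank 1: C₁ = C_in(1 − e^(−t/τ₁)). Tank 2 (τ₁ ≠ τ₂): C₂ = C_in[1 − (τ₁ e^(−t/τ₁) − τ₂ e^(−t/τ₂))/(τ₁ − τ₂)].
At t = 58.04: e^(−t/τ₁) = 0.112570, e^(−t/τ₂) = 1.07922e-06.
C₂ = 3.542·[1 − (26.5729·0.112570 − 4.22439·1.07922e-06)/(22.3485)] = 3.542·0.866152 = 3.06791 g/L.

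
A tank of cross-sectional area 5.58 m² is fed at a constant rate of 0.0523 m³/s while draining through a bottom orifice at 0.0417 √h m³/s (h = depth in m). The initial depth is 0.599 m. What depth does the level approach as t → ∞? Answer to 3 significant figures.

1.57 m

Level balance: A dh/dt = 0.0523 − 0.0417 √h. Setting dh/dt = 0:
Q_in = 0.0417 √h_ss ⇒ √h_ss = 0.0523/0.0417 = 1.2542.
h_ss = 1.2542² = 1.5730 m. (Since h₀ = 0.599 m < h_ss, the level will rise toward this value.)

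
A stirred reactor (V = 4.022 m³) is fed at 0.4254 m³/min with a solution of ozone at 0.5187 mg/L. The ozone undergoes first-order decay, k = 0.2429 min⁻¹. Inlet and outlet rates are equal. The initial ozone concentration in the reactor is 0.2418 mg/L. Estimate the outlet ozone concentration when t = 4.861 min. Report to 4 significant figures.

0.1729 mg/L

V dC/dt = Q(C_in − C) − k V C.
dC/dt = (Q/V) C_in − (Q/V + k) C; effective rate a = Q/V + k = 0.105768 + 0.2429 = 0.348668 min⁻¹.
C_ss = Q C_in/(Q + kV) = 0.157347 mg/L; C(t) = C_ss + (C₀ − C_ss) e^(−a t).
C(4.861) = 0.157347 + (0.0844527)·e^(−0.348668·4.861) = 0.157347 + (0.0844527)·0.183622 = 0.172855 mg/L.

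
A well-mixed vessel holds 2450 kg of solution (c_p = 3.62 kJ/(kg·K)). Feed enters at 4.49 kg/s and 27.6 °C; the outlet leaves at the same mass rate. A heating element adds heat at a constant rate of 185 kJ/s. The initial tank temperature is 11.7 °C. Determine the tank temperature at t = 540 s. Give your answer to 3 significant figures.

M c_p dT/dt = ṁ c_p (T_in − T) + Q̇.
Rearrange: dT/dt = (T_ss − T)/τ with τ = M/ṁ = 545.66 s and T_ss = T_in + Q̇/(ṁ c_p) = 38.982 °C.
Integrating: T(t) = T_ss + (T₀ − T_ss) e^(−t/τ).
T(540) = 38.982 + (-27.282)·e^(−540/545.66) = 38.982 + (-27.282)·0.37171 = 28.841 °C.

28.8 °C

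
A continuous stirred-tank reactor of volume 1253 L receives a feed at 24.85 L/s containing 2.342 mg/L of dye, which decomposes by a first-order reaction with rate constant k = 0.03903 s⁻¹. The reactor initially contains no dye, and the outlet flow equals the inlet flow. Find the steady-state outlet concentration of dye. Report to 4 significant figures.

0.7891 mg/L

Accumulation = in − out − consumed: V dC/dt = Q C_in − Q C − k V C.
Steady state (dC/dt = 0): C_ss = Q C_in/(Q + kV) = C_in/(1 + kV/Q).
C_ss = 24.85·2.342/(24.85 + 0.03903·1253) = 58.1987/73.7546 = 0.789086 mg/L.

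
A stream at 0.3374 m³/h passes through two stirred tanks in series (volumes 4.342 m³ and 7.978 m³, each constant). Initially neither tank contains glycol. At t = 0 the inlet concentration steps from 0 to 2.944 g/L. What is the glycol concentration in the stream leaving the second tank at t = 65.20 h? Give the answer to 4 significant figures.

2.556 g/L

Species balance on tank i: dCᵢ/dt = (Cᵢ₋₁ − Cᵢ)/τᵢ with τᵢ = Vᵢ/Q.
τ₁ = 4.342/0.3374 = 12.8690 h; τ₂ = 7.978/0.3374 = 23.6455 h.
Tank 1: C₁ = C_in(1 − e^(−t/τ₁)). Tank 2 (τ₁ ≠ τ₂): C₂ = C_in[1 − (τ₁ e^(−t/τ₁) − τ₂ e^(−t/τ₂))/(τ₁ − τ₂)].
At t = 65.20: e^(−t/τ₁) = 0.00630483, e^(−t/τ₂) = 0.0634570.
C₂ = 2.944·[1 − (12.8690·0.00630483 − 23.6455·0.0634570)/(-10.7765)] = 2.944·0.868294 = 2.55626 g/L.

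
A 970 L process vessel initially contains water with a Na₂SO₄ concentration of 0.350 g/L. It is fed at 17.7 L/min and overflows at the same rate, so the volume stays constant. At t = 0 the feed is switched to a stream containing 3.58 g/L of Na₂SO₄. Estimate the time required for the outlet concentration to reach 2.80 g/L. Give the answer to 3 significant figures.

Species balance: V dC/dt = Q(C_in − C) ⇒ τ = V/Q = 54.802 min.
C(t) = C_in + (C₀ − C_in) e^(−t/τ). Set C = 2.80 and solve for t:
e^(−t/τ) = (C − C_in)/(C₀ − C_in) = (2.80 − 3.58)/(0.350 − 3.58) = 0.24149
t = −τ ln(…) = 54.802 × 1.4209 = 77.871 min.

77.9 min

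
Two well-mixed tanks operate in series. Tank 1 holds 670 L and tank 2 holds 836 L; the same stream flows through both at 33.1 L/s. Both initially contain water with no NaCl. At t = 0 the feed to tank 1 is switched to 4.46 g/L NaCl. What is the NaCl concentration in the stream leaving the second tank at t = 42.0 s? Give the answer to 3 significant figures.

2.46 g/L

Species balance on tank i: dCᵢ/dt = (Cᵢ₋₁ − Cᵢ)/τᵢ with τᵢ = Vᵢ/Q.
τ₁ = 670/33.1 = 20.242 s; τ₂ = 836/33.1 = 25.257 s.
Solving the cascade with C₁(0)=C₂(0)=0 gives C₂(t) = C_in[1 − (τ₁ e^(−t/τ₁) − τ₂ e^(−t/τ₂))/(τ₁ − τ₂)].
At t = 42.0: e^(−t/τ₁) = 0.12557, e^(−t/τ₂) = 0.18958.
C₂ = 4.46·[1 − (20.242·0.12557 − 25.257·0.18958)/(-5.0151)] = 4.46·0.55203 = 2.4620 g/L.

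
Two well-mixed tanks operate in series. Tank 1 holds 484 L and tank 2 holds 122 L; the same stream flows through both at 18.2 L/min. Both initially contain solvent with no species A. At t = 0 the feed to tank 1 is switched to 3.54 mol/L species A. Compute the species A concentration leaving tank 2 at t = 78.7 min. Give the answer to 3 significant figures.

3.29 mol/L

Each tank obeys Vᵢ dCᵢ/dt = Q(Cᵢ₋₁ − Cᵢ), so τᵢ = Vᵢ/Q.
τ₁ = 484/18.2 = 26.593 min; τ₂ = 122/18.2 = 6.7033 min.
Solving the cascade with C₁(0)=C₂(0)=0 gives C₂(t) = C_in[1 − (τ₁ e^(−t/τ₁) − τ₂ e^(−t/τ₂))/(τ₁ − τ₂)].
At t = 78.7: e^(−t/τ₁) = 0.051851, e^(−t/τ₂) = 7.9647e-06.
C₂ = 3.54·[1 − (26.593·0.051851 − 6.7033·7.9647e-06)/(19.890)] = 3.54·0.93068 = 3.2946 mol/L.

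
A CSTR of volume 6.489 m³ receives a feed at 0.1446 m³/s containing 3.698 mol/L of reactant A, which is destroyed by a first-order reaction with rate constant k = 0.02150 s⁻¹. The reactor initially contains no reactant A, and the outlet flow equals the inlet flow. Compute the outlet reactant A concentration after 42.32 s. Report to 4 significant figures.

1.587 mol/L

Accumulation = in − out − consumed: V dC/dt = Q C_in − Q C − k V C.
dC/dt = (Q/V) C_in − (Q/V + k) C; effective rate a = Q/V + k = 0.0222839 + 0.02150 = 0.0437839 s⁻¹.
C_ss = Q C_in/(Q + kV) = 1.88210 mol/L; C(t) = C_ss + (C₀ − C_ss) e^(−a t).
C(42.32) = 1.88210 + (-1.88210)·e^(−0.0437839·42.32) = 1.88210 + (-1.88210)·0.156777 = 1.58703 mol/L.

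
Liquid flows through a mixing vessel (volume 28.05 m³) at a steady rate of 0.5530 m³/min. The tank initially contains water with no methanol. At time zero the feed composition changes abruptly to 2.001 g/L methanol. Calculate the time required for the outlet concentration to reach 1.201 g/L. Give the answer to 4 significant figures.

46.50 min

Species balance on the tank: V dC/dt = Q(C_in − C), so τ = V/Q = 50.7233 min.
C(t) = C_in + (C₀ − C_in) e^(−t/τ). Set C = 1.201 and solve for t:
e^(−t/τ) = (C − C_in)/(C₀ − C_in) = (1.201 − 2.001)/(0 − 2.001) = 0.399800
t = −τ ln(…) = 50.7233 × 0.916791 = 46.5027 min.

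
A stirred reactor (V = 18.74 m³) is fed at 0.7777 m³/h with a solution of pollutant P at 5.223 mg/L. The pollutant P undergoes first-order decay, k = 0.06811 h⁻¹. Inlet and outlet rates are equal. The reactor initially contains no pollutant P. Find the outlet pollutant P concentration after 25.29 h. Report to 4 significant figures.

1.854 mg/L

Accumulation = in − out − consumed: V dC/dt = Q C_in − Q C − k V C.
This is linear with rate a = Q/V + k = 0.109609 h⁻¹.
C_ss = Q C_in/(Q + kV) = 1.97749 mg/L; C(t) = C_ss + (C₀ − C_ss) e^(−a t).
C(25.29) = 1.97749 + (-1.97749)·e^(−0.109609·25.29) = 1.97749 + (-1.97749)·0.0625353 = 1.85383 mg/L.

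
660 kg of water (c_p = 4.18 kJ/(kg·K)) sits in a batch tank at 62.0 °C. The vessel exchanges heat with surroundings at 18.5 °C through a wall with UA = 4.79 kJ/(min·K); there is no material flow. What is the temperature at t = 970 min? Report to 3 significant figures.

M c_p dT/dt = −UA(T − T_amb).
dT/dt = (T_ss − T)/τ with T_ss = T_amb = 18.500 °C, τ = M c_p/UA = 660·4.18/4.79 = 575.95 min.
This is linear first-order; T(t) = T_ss + (T₀ − T_ss) e^(−t/τ).
T(970) = 18.500 + (43.500)·0.18560 = 26.573 °C.

26.6 °C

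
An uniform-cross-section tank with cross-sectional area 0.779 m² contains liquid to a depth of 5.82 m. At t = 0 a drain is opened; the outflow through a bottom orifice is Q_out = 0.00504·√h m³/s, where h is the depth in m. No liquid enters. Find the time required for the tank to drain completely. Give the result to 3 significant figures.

746 s

A dh/dt = −Q_out = −0.00504 √h.
Separate and integrate: 2(√h − √h₀) = −(0.00504/A) t.
Set h = 0: 2√h₀ = (0.00504/A) t_empty ⇒ t_empty = 2A√h₀/0.00504.
t_empty = 2·0.779·√5.82/0.00504 = 1.5580·2.4125/0.00504 = 745.76 s.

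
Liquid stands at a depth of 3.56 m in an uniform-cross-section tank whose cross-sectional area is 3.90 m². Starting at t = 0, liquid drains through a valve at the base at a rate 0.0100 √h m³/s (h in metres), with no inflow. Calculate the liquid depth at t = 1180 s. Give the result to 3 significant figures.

Unsteady balance on liquid volume: A dh/dt = −0.0100 √h.
This is separable: 2 d(√h)/dt = −0.0100/A, so √h = √h₀ − (0.0100/(2A)) t.
√h = √3.56 − 0.0100·1180/(2·3.90) = 1.8868 − 1.5128 = 0.37398.
h = 0.37398² = 0.13986 m.

0.140 m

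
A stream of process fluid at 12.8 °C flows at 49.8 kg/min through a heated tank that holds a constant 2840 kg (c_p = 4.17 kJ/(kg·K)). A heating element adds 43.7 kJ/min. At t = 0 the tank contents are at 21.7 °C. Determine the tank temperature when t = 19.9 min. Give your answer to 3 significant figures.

19.1 °C

Unsteady energy balance on the tank contents: M c_p dT/dt = ṁ c_p (T_in − T) + 43.7.
Rearrange: dT/dt = (T_ss − T)/τ with τ = M/ṁ = 57.028 min and T_ss = T_in + Q̇/(ṁ c_p) = 13.010 °C.
Integrating: T(t) = T_ss + (T₀ − T_ss) e^(−t/τ).
T(19.9) = 13.010 + (8.6896)·e^(−19.9/57.028) = 13.010 + (8.6896)·0.70543 = 19.140 °C.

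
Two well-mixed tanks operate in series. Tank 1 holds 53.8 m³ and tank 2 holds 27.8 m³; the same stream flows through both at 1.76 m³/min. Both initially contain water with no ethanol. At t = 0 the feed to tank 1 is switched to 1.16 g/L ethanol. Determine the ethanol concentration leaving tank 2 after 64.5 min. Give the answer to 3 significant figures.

Time constants: τᵢ = Vᵢ/Q for each well-mixed tank.
τ₁ = 53.8/1.76 = 30.568 min; τ₂ = 27.8/1.76 = 15.795 min.
Tank 1: C₁ = C_in(1 − e^(−t/τ₁)). Tank 2 (τ₁ ≠ τ₂): C₂ = C_in[1 − (τ₁ e^(−t/τ₁) − τ₂ e^(−t/τ₂))/(τ₁ − τ₂)].
At t = 64.5: e^(−t/τ₁) = 0.12123, e^(−t/τ₂) = 0.016849.
C₂ = 1.16·[1 − (30.568·0.12123 − 15.795·0.016849)/(14.773)] = 1.16·0.76716 = 0.88990 g/L.

0.890 g/L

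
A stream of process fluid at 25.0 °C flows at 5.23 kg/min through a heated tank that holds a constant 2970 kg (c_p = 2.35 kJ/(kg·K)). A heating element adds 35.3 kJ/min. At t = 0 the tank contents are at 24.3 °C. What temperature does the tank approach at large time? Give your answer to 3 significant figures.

Energy balance: M c_p dT/dt = ṁ c_p (T_in − T) + 35.3.
At steady state dT/dt = 0 ⇒ T_ss = T_in + Q̇/(ṁ c_p) = 25.0 + 35.3/(5.23·2.35) = 27.872 °C.

27.9 °C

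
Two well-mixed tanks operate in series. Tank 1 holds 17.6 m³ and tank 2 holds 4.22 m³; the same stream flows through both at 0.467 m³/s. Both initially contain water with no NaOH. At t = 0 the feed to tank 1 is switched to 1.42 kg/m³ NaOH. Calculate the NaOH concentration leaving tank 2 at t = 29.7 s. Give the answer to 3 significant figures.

0.587 kg/m³

Each tank obeys Vᵢ dCᵢ/dt = Q(Cᵢ₋₁ − Cᵢ), so τᵢ = Vᵢ/Q.
τ₁ = 17.6/0.467 = 37.687 s; τ₂ = 4.22/0.467 = 9.0364 s.
Solving the cascade with C₁(0)=C₂(0)=0 gives C₂(t) = C_in[1 − (τ₁ e^(−t/τ₁) − τ₂ e^(−t/τ₂))/(τ₁ − τ₂)].
At t = 29.7: e^(−t/τ₁) = 0.45472, e^(−t/τ₂) = 0.037377.
C₂ = 1.42·[1 − (37.687·0.45472 − 9.0364·0.037377)/(28.651)] = 1.42·0.41365 = 0.58738 kg/m³.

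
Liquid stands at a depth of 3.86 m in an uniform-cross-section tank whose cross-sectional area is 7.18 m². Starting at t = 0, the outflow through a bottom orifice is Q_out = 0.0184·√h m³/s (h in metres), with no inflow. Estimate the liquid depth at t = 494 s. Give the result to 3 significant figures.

1.77 m

With no inflow, A dh/dt = −0.0184 √h.
This is separable: 2 d(√h)/dt = −0.0184/A, so √h = √h₀ − (0.0184/(2A)) t.
√h = √3.86 − 0.0184·494/(2·7.18) = 1.9647 − 0.63298 = 1.3317.
h = 1.3317² = 1.7734 m.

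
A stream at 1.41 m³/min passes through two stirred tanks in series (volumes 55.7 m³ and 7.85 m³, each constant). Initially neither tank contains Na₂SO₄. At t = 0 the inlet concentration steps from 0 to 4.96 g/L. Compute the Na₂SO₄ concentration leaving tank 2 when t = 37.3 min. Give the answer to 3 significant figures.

2.72 g/L

Species balance on tank i: dCᵢ/dt = (Cᵢ₋₁ − Cᵢ)/τᵢ with τᵢ = Vᵢ/Q.
τ₁ = 55.7/1.41 = 39.504 min; τ₂ = 7.85/1.41 = 5.5674 min.
Tank 1: C₁ = C_in(1 − e^(−t/τ₁)). Tank 2 (τ₁ ≠ τ₂): C₂ = C_in[1 − (τ₁ e^(−t/τ₁) − τ₂ e^(−t/τ₂))/(τ₁ − τ₂)].
At t = 37.3: e^(−t/τ₁) = 0.38898, e^(−t/τ₂) = 0.0012312.
C₂ = 4.96·[1 − (39.504·0.38898 − 5.5674·0.0012312)/(33.936)] = 4.96·0.54740 = 2.7151 g/L.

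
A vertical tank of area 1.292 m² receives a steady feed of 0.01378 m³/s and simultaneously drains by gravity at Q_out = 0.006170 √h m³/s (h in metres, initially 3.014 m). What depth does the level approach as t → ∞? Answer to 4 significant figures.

4.988 m

Mass balance (ρ constant): A dh/dt = Q_in − 0.006170 √h. At steady state dh/dt = 0:
Q_in = 0.006170 √h_ss ⇒ √h_ss = 0.01378/0.006170 = 2.23339.
h_ss = 2.23339² = 4.98802 m. (Since h₀ = 3.014 m < h_ss, the level will rise toward this value.)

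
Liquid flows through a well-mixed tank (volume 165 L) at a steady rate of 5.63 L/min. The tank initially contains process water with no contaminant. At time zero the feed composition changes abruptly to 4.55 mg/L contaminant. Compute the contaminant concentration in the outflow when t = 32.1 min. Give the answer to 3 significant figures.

3.03 mg/L

Mass balance on the solute (V constant): V dC/dt = Q(C_in − C).
Time constant τ = V/Q = 165/5.63 = 29.307 min.
C approaches C_in exponentially: C(t) = C_in + (C₀ − C_in) e^(−t/τ).
C(32.1) = 4.55 + (0 − 4.55)·e^(−32.1/29.307) = 4.55 + (-4.5500)·0.33444 = 3.0283 mg/L.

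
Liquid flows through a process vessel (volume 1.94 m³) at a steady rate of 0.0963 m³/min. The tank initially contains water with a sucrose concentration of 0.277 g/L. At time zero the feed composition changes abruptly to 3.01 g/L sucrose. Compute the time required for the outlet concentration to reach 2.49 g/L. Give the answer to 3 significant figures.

33.4 min

Species balance on the tank: V dC/dt = Q(C_in − C), so τ = V/Q = 20.145 min.
C(t) = C_in + (C₀ − C_in) e^(−t/τ). Set C = 2.49 and solve for t:
e^(−t/τ) = (C − C_in)/(C₀ − C_in) = (2.49 − 3.01)/(0.277 − 3.01) = 0.19027
t = −τ ln(…) = 20.145 × 1.6593 = 33.428 min.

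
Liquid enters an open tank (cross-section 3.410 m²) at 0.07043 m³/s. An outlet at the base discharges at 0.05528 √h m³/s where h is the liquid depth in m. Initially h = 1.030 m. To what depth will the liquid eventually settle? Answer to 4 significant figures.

1.623 m

A dh/dt = Q_in − 0.05528 √h. Steady state requires inflow = outflow:
Q_in = 0.05528 √h_ss ⇒ √h_ss = 0.07043/0.05528 = 1.27406.
h_ss = 1.27406² = 1.62323 m. (Since h₀ = 1.030 m < h_ss, the level will rise toward this value.)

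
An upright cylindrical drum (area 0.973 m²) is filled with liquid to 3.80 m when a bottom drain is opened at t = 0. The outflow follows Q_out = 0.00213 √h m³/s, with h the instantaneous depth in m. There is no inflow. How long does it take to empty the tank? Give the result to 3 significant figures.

With no inflow, A dh/dt = −0.00213 √h.
This is separable: 2 d(√h)/dt = −0.00213/A, so √h = √h₀ − (0.00213/(2A)) t.
Tank is empty when √h = 0: t_empty = 2A√h₀/0.00213.
t_empty = 2·0.973·√3.80/0.00213 = 1.9460·1.9494/0.00213 = 1781.0 s.

1780 s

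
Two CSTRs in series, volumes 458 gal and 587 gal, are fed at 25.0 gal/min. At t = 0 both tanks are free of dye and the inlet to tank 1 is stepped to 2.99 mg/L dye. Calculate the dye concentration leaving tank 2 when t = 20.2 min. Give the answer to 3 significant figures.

Species balance on tank i: dCᵢ/dt = (Cᵢ₋₁ − Cᵢ)/τᵢ with τᵢ = Vᵢ/Q.
τ₁ = 458/25.0 = 18.320 min; τ₂ = 587/25.0 = 23.480 min.
Solving the cascade with C₁(0)=C₂(0)=0 gives C₂(t) = C_in[1 − (τ₁ e^(−t/τ₁) − τ₂ e^(−t/τ₂))/(τ₁ − τ₂)].
At t = 20.2: e^(−t/τ₁) = 0.33200, e^(−t/τ₂) = 0.42303.
C₂ = 2.99·[1 − (18.320·0.33200 − 23.480·0.42303)/(-5.1600)] = 2.99·0.25377 = 0.75877 mg/L.

0.759 mg/L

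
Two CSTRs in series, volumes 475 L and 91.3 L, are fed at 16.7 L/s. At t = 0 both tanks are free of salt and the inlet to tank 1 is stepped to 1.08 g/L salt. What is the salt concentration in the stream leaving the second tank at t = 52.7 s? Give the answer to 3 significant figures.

Species balance on tank i: dCᵢ/dt = (Cᵢ₋₁ − Cᵢ)/τᵢ with τᵢ = Vᵢ/Q.
τ₁ = 475/16.7 = 28.443 s; τ₂ = 91.3/16.7 = 5.4671 s.
Tank 1: C₁ = C_in(1 − e^(−t/τ₁)). Tank 2 (τ₁ ≠ τ₂): C₂ = C_in[1 − (τ₁ e^(−t/τ₁) − τ₂ e^(−t/τ₂))/(τ₁ − τ₂)].
At t = 52.7: e^(−t/τ₁) = 0.15679, e^(−t/τ₂) = 6.5103e-05.
C₂ = 1.08·[1 − (28.443·0.15679 − 5.4671·6.5103e-05)/(22.976)] = 1.08·0.80591 = 0.87039 g/L.

0.870 g/L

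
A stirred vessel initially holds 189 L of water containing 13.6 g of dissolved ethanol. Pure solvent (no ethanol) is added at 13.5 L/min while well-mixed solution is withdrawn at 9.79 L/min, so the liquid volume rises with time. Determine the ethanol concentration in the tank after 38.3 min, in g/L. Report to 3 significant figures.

0.00936 g/L

Let m(t) be the amount of ethanol. Volume: V(t) = V₀ + (Q_in − Q_out) t = 189 + 3.7100 t; V(38.3) = 331.09 L.
Solute balance: dm/dt = 0 − Q_out C = −Q_out m/V(t).
dm/m = −Q_out dt/(V₀ + 3.7100 t); integrating gives ln(m/m₀) = −(Q_out/(Q_in−Q_out)) ln(V/V₀).
m = m₀ (V₀/V)^(Q_out/(Q_in−Q_out)) = 13.6 × (189/331.09)^(2.6388) = 3.0976 g.
C = m/V = 3.0976/331.09 = 0.0093555 g/L.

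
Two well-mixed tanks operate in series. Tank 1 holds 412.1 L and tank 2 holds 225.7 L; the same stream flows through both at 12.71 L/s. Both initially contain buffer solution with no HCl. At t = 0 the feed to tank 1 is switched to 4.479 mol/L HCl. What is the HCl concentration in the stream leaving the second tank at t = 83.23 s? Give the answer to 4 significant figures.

3.769 mol/L

Species balance on tank i: dCᵢ/dt = (Cᵢ₋₁ − Cᵢ)/τᵢ with τᵢ = Vᵢ/Q.
τ₁ = 412.1/12.71 = 32.4233 s; τ₂ = 225.7/12.71 = 17.7577 s.
Tank 1: C₁ = C_in(1 − e^(−t/τ₁)). Tank 2 (τ₁ ≠ τ₂): C₂ = C_in[1 − (τ₁ e^(−t/τ₁) − τ₂ e^(−t/τ₂))/(τ₁ − τ₂)].
At t = 83.23: e^(−t/τ₁) = 0.0767669, e^(−t/τ₂) = 0.00921439.
C₂ = 4.479·[1 − (32.4233·0.0767669 − 17.7577·0.00921439)/(14.6656)] = 4.479·0.841438 = 3.76880 mol/L.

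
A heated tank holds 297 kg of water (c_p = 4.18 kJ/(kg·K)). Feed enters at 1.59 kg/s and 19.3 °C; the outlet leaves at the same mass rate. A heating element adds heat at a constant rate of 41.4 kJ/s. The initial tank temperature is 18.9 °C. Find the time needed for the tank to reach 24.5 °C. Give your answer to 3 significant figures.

348 s

Heat balance on the well-mixed liquid: M c_p dT/dt = ṁ c_p (T_in − T) + 41.4.
τ = M/ṁ = 186.79 s; T_ss = T_in + Q̇/(ṁ c_p) = 25.529 °C.
T(t) = T_ss + (T₀ − T_ss) e^(−t/τ). Set T = 24.5:
e^(−t/τ) = (24.5 − 25.529)/(18.9 − 25.529) = 0.15524
t = −186.79 · ln(0.15524) = 347.95 s.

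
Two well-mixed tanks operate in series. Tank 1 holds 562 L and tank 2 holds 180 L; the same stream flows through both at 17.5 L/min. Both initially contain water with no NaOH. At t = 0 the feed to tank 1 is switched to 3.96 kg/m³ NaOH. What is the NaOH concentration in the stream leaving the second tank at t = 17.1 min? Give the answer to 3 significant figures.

0.893 kg/m³

Each tank obeys Vᵢ dCᵢ/dt = Q(Cᵢ₋₁ − Cᵢ), so τᵢ = Vᵢ/Q.
τ₁ = 562/17.5 = 32.114 min; τ₂ = 180/17.5 = 10.286 min.
Solving the cascade with C₁(0)=C₂(0)=0 gives C₂(t) = C_in[1 − (τ₁ e^(−t/τ₁) − τ₂ e^(−t/τ₂))/(τ₁ − τ₂)].
At t = 17.1: e^(−t/τ₁) = 0.58715, e^(−t/τ₂) = 0.18966.
C₂ = 3.96·[1 − (32.114·0.58715 − 10.286·0.18966)/(21.829)] = 3.96·0.22555 = 0.89318 kg/m³.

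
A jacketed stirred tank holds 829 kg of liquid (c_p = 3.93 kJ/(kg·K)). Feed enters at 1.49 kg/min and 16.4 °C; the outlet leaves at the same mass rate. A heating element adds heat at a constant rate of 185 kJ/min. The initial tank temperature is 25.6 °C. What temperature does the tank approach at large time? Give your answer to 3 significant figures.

M c_p dT/dt = ṁ c_p (T_in − T) + Q̇.
At steady state dT/dt = 0 ⇒ T_ss = T_in + Q̇/(ṁ c_p) = 16.4 + 185/(1.49·3.93) = 47.993 °C.

48.0 °C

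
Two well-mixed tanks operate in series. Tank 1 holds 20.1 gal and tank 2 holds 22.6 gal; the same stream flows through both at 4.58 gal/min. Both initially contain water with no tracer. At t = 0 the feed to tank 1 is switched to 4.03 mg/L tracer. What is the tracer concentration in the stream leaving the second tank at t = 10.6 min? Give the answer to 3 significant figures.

Time constants: τᵢ = Vᵢ/Q for each well-mixed tank.
τ₁ = 20.1/4.58 = 4.3886 min; τ₂ = 22.6/4.58 = 4.9345 min.
Tank 1: C₁ = C_in(1 − e^(−t/τ₁)). Tank 2 (τ₁ ≠ τ₂): C₂ = C_in[1 − (τ₁ e^(−t/τ₁) − τ₂ e^(−t/τ₂))/(τ₁ − τ₂)].
At t = 10.6: e^(−t/τ₁) = 0.089338, e^(−t/τ₂) = 0.11670.
C₂ = 4.03·[1 − (4.3886·0.089338 − 4.9345·0.11670)/(-0.54585)] = 4.03·0.66331 = 2.6731 mg/L.

2.67 mg/L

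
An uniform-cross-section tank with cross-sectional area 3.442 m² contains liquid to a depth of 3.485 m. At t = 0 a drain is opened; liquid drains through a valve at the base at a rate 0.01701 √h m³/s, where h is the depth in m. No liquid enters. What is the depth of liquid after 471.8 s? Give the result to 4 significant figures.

Accumulation of liquid (constant cross-section A): A dh/dt = −0.01701 √h.
∫ h^(−1/2) dh = −(0.01701/A) ∫ dt, giving 2√h = 2√h₀ − (0.01701/A) t.
√h = √3.485 − 0.01701·471.8/(2·3.442) = 1.86682 − 1.16579 = 0.701023.
h = 0.701023² = 0.491433 m.

0.4914 m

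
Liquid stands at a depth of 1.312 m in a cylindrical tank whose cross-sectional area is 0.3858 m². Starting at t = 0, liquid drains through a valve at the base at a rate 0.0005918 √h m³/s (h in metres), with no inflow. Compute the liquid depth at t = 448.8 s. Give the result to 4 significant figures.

0.6419 m

With no inflow, A dh/dt = −0.0005918 √h.
Separate and integrate: 2(√h − √h₀) = −(0.0005918/A) t.
√h = √1.312 − 0.0005918·448.8/(2·0.3858) = 1.14543 − 0.344220 = 0.801206.
h = 0.801206² = 0.641931 m.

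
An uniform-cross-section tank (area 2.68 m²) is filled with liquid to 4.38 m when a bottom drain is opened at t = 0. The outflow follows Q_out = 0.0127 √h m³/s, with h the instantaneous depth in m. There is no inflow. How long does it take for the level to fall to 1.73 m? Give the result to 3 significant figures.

328 s

Volume balance on the tank: A dh/dt = −0.0127 √h.
This is separable: 2 d(√h)/dt = −0.0127/A, so √h = √h₀ − (0.0127/(2A)) t.
t = 2A(√h₀ − √h)/0.0127 = 2·2.68·(√4.38 − √1.73)/0.0127
  = 5.3600 × (2.0928 − 1.3153) / 0.0127 = 328.16 s.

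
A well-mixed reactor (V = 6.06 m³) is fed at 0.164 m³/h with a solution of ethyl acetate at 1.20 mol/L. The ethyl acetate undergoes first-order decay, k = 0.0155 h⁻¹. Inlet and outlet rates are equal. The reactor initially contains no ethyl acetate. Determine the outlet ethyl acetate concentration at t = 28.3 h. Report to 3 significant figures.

V dC/dt = Q(C_in − C) − k V C.
This is linear with rate a = Q/V + k = 0.042563 h⁻¹.
C_ss = Q C_in/(Q + kV) = 0.76300 mol/L; C(t) = C_ss + (C₀ − C_ss) e^(−a t).
C(28.3) = 0.76300 + (-0.76300)·e^(−0.042563·28.3) = 0.76300 + (-0.76300)·0.29983 = 0.53422 mol/L.

0.534 mol/L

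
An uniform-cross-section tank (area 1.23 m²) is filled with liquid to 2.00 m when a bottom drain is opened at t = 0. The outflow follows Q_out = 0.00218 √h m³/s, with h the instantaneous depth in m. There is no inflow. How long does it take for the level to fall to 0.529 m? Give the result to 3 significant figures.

With no inflow, A dh/dt = −0.00218 √h.
∫ h^(−1/2) dh = −(0.00218/A) ∫ dt, giving 2√h = 2√h₀ − (0.00218/A) t.
t = 2A(√h₀ − √h)/0.00218 = 2·1.23·(√2.00 − √0.529)/0.00218
  = 2.4600 × (1.4142 − 0.72732) / 0.00218 = 775.11 s.

775 s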